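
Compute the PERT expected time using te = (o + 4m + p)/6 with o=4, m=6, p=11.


te = (o + 4m + p) / 6
= (4 + 4×6 + 11) / 6
= (4 + 24 + 11) / 6
= 39 / 6
= 6.50


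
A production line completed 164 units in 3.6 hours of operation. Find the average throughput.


Throughput = units / time
= 164 / 3.6
= 45.6 units/hour


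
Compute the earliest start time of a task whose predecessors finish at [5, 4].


ES = max of all predecessor completion times
Predecessors: [5, 4]
ES = max(5, 4)
= 5


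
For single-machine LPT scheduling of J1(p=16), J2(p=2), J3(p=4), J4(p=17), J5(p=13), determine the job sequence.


LPT: sort by longest processing time first
  J4: p=17
  J1: p=16
  J5: p=13
  J3: p=4
  J2: p=2
Order: J4 → J1 → J5 → J3 → J2


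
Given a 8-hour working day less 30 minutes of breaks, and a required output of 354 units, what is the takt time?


Available = 8×60 - 30 = 450 min
Takt time = 450 / 354
= 1.27 min/unit


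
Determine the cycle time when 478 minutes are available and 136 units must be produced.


Cycle time = available time / demand
= 478 / 136
= 3.51 min/unit


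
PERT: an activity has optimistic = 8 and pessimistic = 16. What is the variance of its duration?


σ² = ((p - o) / 6)² = (p - o)² / 36
= (16 - 8)² / 36
= 8² / 36
= 64 / 36
= 1.7778


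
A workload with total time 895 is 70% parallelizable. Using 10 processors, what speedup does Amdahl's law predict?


Amdahl's law: T_p = T × ((1-p) + p/N)
= 895 × ((1-0.7) + 0.7/10)
= 895 × (0.30 + 0.0700)
= 895 × 0.3700
= 331.15
Speedup = 895/331.15
= 2.70×


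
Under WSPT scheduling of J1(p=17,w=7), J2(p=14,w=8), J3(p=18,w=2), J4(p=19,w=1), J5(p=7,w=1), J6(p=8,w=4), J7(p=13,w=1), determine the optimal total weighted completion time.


WSPT order (by p/w): J2 → J6 → J1 → J5 → J3 → J7 → J4
  J2: C=14, w·C=8×14=112
  J6: C=22, w·C=4×22=88
  J1: C=39, w·C=7×39=273
  J5: C=46, w·C=1×46=46
  J3: C=64, w·C=2×64=128
  J7: C=77, w·C=1×77=77
  J4: C=96, w·C=1×96=96
Σ w·C = 820
= 820


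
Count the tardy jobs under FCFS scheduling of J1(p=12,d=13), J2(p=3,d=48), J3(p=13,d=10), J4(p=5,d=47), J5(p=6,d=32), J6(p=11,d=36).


Completion vs due date:
  J1: C=12, d=13 → on time
  J2: C=15, d=48 → on time
  J3: C=28, d=10 → TARDY
  J4: C=33, d=47 → on time
  J5: C=39, d=32 → TARDY
  J6: C=50, d=36 → TARDY
Tardy jobs: J3, J5, J6
Count = 3


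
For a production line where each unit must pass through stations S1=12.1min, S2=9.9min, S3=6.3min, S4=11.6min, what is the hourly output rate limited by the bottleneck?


Bottleneck = longest station time
Station times: [12.1, 9.9, 6.3, 11.6]
Max = 12.1 min
Rate = 60 / 12.1
= 4.96 units/hour (bottleneck: 12.1min)


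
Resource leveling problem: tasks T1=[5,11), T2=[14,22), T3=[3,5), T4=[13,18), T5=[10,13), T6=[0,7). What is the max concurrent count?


Check each time point for overlaps:
  t=3: 2 tasks active (T3, T6)
Max concurrent = 2


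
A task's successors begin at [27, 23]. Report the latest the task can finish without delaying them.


LF = min of all successor start times
Successors start at: [27, 23]
LF = min(27, 23)
= 23


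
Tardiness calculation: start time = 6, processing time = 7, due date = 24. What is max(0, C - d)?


Completion = start + processing = 6 + 7 = 13
Tardiness = max(0, C - d) = max(0, 13 - 24)
= max(0, -11)
= 0


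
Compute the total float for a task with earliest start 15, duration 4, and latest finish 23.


EF = ES + duration = 15 + 4 = 19
LS = LF - duration = 23 - 4 = 19
Total Float = LF - EF = 23 - 19
(or LS - ES = 19 - 15)
= 4


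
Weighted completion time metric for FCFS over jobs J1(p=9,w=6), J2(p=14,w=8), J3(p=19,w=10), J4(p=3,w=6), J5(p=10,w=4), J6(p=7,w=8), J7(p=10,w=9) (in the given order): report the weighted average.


Completion times:
  J1: C=9, w×C=6×9=54
  J2: C=23, w×C=8×23=184
  J3: C=42, w×C=10×42=420
  J4: C=45, w×C=6×45=270
  J5: C=55, w×C=4×55=220
  J6: C=62, w×C=8×62=496
  J7: C=72, w×C=9×72=648
Sum w×C = 2292
Sum w = 51
Weighted avg = 2292/51
= 44.94


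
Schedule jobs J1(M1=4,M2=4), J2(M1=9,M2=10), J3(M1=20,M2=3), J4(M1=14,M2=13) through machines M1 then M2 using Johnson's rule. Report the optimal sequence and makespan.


Johnson's rule:
Group 1 (M1≤M2, sort by M1): ['J1', 'J2']
Group 2 (M1>M2, sort desc M2): ['J4', 'J3']
Sequence: J1 → J2 → J4 → J3
Makespan calculation:
  J1: M1 done=4, M2 done=8
  J2: M1 done=13, M2 done=23
  J4: M1 done=27, M2 done=40
  J3: M1 done=47, M2 done=50
= Sequence: J1 → J2 → J4 → J3, Makespan: 50


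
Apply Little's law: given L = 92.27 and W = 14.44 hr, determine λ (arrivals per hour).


Little's law: L = λW → λ = L / W
= 92.27 / 14.44
= 6.39 per hour


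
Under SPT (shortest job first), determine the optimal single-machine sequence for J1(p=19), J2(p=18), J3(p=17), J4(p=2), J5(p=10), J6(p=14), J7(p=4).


SPT: sort by shortest processing time
  J4: p=2
  J7: p=4
  J5: p=10
  J6: p=14
  J3: p=17
  J2: p=18
  J1: p=19
Order: J4 → J7 → J5 → J6 → J3 → J2 → J1


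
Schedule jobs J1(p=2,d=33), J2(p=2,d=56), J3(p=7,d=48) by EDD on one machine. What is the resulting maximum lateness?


EDD order: J1 → J3 → J2
Completion and lateness:
  J1: C=2, d=33, L=2-33=-31
  J3: C=9, d=48, L=9-48=-39
  J2: C=11, d=56, L=11-56=-45
Lmax = max(-31, -39, -45)
= -31


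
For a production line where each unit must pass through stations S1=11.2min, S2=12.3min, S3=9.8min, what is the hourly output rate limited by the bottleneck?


Bottleneck = longest station time
Station times: [11.2, 12.3, 9.8]
Max = 12.3 min
Rate = 60 / 12.3
= 4.88 units/hour (bottleneck: 12.3min)


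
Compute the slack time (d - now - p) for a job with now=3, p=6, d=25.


Slack = due - current_time - processing
= 25 - 3 - 6
= 16


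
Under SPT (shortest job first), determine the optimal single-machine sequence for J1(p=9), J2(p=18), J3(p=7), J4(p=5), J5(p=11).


SPT: sort by shortest processing time
  J4: p=5
  J3: p=7
  J1: p=9
  J5: p=11
  J2: p=18
Order: J4 → J3 → J1 → J5 → J2


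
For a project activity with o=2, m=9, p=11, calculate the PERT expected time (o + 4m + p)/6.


te = (o + 4m + p) / 6
= (2 + 4×9 + 11) / 6
= (2 + 36 + 11) / 6
= 49 / 6
= 8.17


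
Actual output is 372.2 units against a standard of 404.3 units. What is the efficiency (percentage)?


Efficiency = (actual / standard) × 100
= (372.2 / 404.3) × 100
= 92.1%


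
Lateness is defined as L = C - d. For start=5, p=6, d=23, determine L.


Completion = 5 + 6 = 11
Lateness = C - d = 11 - 23
= -12


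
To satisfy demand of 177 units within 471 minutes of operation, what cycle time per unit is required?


Cycle time = available time / demand
= 471 / 177
= 2.66 min/unit


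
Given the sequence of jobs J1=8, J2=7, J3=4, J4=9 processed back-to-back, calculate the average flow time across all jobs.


Completion times:
  J1: completes at 8
  J2: completes at 15
  J3: completes at 19
  J4: completes at 28
Sum = 70
Average = 70/4
= 17.50


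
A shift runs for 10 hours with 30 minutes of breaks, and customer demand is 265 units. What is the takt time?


Available = 10×60 - 30 = 570 min
Takt time = 570 / 265
= 2.15 min/unit


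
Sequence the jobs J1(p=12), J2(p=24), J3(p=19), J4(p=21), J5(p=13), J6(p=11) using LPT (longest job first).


LPT: sort by longest processing time first
  J2: p=24
  J4: p=21
  J3: p=19
  J5: p=13
  J1: p=12
  J6: p=11
Order: J2 → J4 → J3 → J5 → J1 → J6


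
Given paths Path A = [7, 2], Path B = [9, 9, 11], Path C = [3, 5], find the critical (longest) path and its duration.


Path A: 7 + 2 = 9
Path B: 9 + 9 + 11 = 29
Path C: 3 + 5 = 8
Critical path = longest = max(9, 29, 8)
= 29 (Path B)


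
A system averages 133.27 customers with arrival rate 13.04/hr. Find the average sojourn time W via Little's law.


Little's law: L = λW → W = L / λ
= 133.27 / 13.04
= 10.22 hours


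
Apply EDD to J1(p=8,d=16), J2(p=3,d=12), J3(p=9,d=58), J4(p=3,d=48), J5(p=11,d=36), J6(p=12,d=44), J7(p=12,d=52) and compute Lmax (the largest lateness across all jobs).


EDD order: J2 → J1 → J5 → J6 → J4 → J7 → J3
Completion and lateness:
  J2: C=3, d=12, L=3-12=-9
  J1: C=11, d=16, L=11-16=-5
  J5: C=22, d=36, L=22-36=-14
  J6: C=34, d=44, L=34-44=-10
  J4: C=37, d=48, L=37-48=-11
  J7: C=49, d=52, L=49-52=-3
  J3: C=58, d=58, L=58-58=0
Lmax = max(-9, -5, -14, -10, -11, -3, 0)
= 0


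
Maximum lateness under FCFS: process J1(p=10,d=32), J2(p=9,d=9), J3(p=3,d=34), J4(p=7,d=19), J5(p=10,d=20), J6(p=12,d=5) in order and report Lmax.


Lateness per job (L = C - d):
  J1: C=10, d=32, L=-22
  J2: C=19, d=9, L=10
  J3: C=22, d=34, L=-12
  J4: C=29, d=19, L=10
  J5: C=39, d=20, L=19
  J6: C=51, d=5, L=46
Lmax = max(-22, 10, -12, 10, 19, 46)
= 46


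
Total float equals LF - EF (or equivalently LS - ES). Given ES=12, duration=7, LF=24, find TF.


EF = ES + duration = 12 + 7 = 19
LS = LF - duration = 24 - 7 = 17
Total Float = LF - EF = 24 - 19
(or LS - ES = 17 - 12)
= 5


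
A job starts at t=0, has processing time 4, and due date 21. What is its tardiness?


Completion = start + processing = 0 + 4 = 4
Tardiness = max(0, C - d) = max(0, 4 - 21)
= max(0, -17)
= 0


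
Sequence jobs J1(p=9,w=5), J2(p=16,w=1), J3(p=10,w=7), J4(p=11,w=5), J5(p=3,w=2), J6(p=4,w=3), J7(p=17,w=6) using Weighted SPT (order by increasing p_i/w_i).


WSPT (Smith's rule): sort by p/w ascending
  J6: p/w = 4/3 = 1.333
  J3: p/w = 10/7 = 1.429
  J5: p/w = 3/2 = 1.500
  J1: p/w = 9/5 = 1.800
  J4: p/w = 11/5 = 2.200
  J7: p/w = 17/6 = 2.833
  J2: p/w = 16/1 = 16.000
Order: J6 → J3 → J5 → J1 → J4 → J7 → J2


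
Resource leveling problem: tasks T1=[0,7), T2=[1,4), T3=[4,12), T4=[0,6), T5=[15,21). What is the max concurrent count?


Check each time point for overlaps:
  t=1: 3 tasks active (T1, T2, T4)
Max concurrent = 3


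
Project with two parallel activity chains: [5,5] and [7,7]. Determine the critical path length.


Path A: 5 + 5 = 10
Path B: 7 + 7 = 14
Critical path = longest = max(10, 14)
= 14 (Path B)


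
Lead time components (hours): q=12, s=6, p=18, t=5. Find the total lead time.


Lead time = queue + setup + processing + transit
= 12 + 6 + 18 + 5
= 41 hours


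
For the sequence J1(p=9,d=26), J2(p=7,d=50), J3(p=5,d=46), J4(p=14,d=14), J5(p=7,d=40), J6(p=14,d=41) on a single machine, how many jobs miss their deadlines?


Completion vs due date:
  J1: C=9, d=26 → on time
  J2: C=16, d=50 → on time
  J3: C=21, d=46 → on time
  J4: C=35, d=14 → TARDY
  J5: C=42, d=40 → TARDY
  J6: C=56, d=41 → TARDY
Tardy jobs: J4, J5, J6
Count = 3


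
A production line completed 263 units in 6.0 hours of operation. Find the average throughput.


Throughput = units / time
= 263 / 6.0
= 43.8 units/hour


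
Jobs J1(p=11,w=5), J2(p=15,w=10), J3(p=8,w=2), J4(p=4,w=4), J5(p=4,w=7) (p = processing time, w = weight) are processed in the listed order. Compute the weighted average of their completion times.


Completion times:
  J1: C=11, w×C=5×11=55
  J2: C=26, w×C=10×26=260
  J3: C=34, w×C=2×34=68
  J4: C=38, w×C=4×38=152
  J5: C=42, w×C=7×42=294
Sum w×C = 829
Sum w = 28
Weighted avg = 829/28
= 29.61


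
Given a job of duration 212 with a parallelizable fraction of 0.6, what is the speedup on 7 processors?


Amdahl's law: T_p = T × ((1-p) + p/N)
= 212 × ((1-0.6) + 0.6/7)
= 212 × (0.40 + 0.0857)
= 212 × 0.4857
= 102.97
Speedup = 212/102.97
= 2.06×


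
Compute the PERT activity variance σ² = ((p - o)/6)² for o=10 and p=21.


σ² = ((p - o) / 6)² = (p - o)² / 36
= (21 - 10)² / 36
= 11² / 36
= 121 / 36
= 3.3611


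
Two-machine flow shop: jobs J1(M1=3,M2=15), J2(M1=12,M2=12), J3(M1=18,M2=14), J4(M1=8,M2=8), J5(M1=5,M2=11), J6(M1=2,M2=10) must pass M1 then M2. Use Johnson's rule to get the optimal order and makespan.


Johnson's rule:
Group 1 (M1≤M2, sort by M1): ['J6', 'J1', 'J5', 'J4', 'J2']
Group 2 (M1>M2, sort desc M2): ['J3']
Sequence: J6 → J1 → J5 → J4 → J2 → J3
Makespan calculation:
  J6: M1 done=2, M2 done=12
  J1: M1 done=5, M2 done=27
  J5: M1 done=10, M2 done=38
  J4: M1 done=18, M2 done=46
  J2: M1 done=30, M2 done=58
  J3: M1 done=48, M2 done=72
= Sequence: J6 → J1 → J5 → J4 → J2 → J3, Makespan: 72


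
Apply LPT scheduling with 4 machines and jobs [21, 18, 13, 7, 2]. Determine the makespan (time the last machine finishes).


Jobs (LPT sorted): [21, 18, 13, 7, 2]
Machines: 4
  J=21 → Machine 1 (load: 0+21=21)
  J=18 → Machine 2 (load: 0+18=18)
  J=13 → Machine 3 (load: 0+13=13)
  J=7 → Machine 4 (load: 0+7=7)
  J=2 → Machine 4 (load: 7+2=9)
Machine loads: [21, 18, 13, 9]
Makespan = max = 21 time units


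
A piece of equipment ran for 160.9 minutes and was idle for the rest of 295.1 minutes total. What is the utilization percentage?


Utilization = busy / total × 100
= 160.9 / 295.1 × 100
= 54.5%


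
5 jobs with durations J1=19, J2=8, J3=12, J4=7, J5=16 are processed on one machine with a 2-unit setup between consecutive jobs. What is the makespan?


Makespan = Σ processing + (n-1) × setup
= (19 + 8 + 12 + 7 + 16) + (5-1)×2
= 62 + 8
= 70 time units


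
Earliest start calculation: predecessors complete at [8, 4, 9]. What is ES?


ES = max of all predecessor completion times
Predecessors: [8, 4, 9]
ES = max(8, 4, 9)
= 9


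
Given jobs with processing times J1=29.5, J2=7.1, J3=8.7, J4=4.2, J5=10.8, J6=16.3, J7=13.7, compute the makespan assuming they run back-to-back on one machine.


Sequential makespan: sum all processing times
= 29.5 + 7.1 + 8.7 + 4.2 + 10.8 + 16.3 + 13.7
= 90.3 time units


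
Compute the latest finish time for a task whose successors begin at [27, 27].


LF = min of all successor start times
Successors start at: [27, 27]
LF = min(27, 27)
= 27


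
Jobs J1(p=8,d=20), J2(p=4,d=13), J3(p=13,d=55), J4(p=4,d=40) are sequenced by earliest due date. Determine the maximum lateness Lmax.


EDD order: J2 → J1 → J4 → J3
Completion and lateness:
  J2: C=4, d=13, L=4-13=-9
  J1: C=12, d=20, L=12-20=-8
  J4: C=16, d=40, L=16-40=-24
  J3: C=29, d=55, L=29-55=-26
Lmax = max(-9, -8, -24, -26)
= -8


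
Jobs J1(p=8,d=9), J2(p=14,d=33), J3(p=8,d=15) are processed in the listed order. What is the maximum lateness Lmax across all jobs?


Lateness per job (L = C - d):
  J1: C=8, d=9, L=-1
  J2: C=22, d=33, L=-11
  J3: C=30, d=15, L=15
Lmax = max(-1, -11, 15)
= 15


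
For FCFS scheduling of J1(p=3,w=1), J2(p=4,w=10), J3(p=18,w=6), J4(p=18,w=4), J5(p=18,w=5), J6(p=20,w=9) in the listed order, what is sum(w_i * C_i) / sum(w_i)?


Completion times:
  J1: C=3, w×C=1×3=3
  J2: C=7, w×C=10×7=70
  J3: C=25, w×C=6×25=150
  J4: C=43, w×C=4×43=172
  J5: C=61, w×C=5×61=305
  J6: C=81, w×C=9×81=729
Sum w×C = 1429
Sum w = 35
Weighted avg = 1429/35
= 40.83


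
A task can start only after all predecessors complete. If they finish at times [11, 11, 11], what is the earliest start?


ES = max of all predecessor completion times
Predecessors: [11, 11, 11]
ES = max(11, 11, 11)
= 11


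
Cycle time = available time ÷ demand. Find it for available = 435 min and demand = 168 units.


Cycle time = available time / demand
= 435 / 168
= 2.59 min/unit


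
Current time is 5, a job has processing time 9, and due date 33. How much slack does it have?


Slack = due - current_time - processing
= 33 - 5 - 9
= 19


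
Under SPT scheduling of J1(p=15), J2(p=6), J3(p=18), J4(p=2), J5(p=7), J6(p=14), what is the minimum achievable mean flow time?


SPT order: J4 → J2 → J5 → J6 → J1 → J3
Completion times:
  J4: C=2
  J2: C=8
  J5: C=15
  J6: C=29
  J1: C=44
  J3: C=62
Sum = 160, n = 6
Mean flow = 160/6
= 26.67


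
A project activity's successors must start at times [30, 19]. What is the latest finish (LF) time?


LF = min of all successor start times
Successors start at: [30, 19]
LF = min(30, 19)
= 19


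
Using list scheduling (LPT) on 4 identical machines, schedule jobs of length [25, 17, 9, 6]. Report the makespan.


Jobs (LPT sorted): [25, 17, 9, 6]
Machines: 4
  J=25 → Machine 1 (load: 0+25=25)
  J=17 → Machine 2 (load: 0+17=17)
  J=9 → Machine 3 (load: 0+9=9)
  J=6 → Machine 4 (load: 0+6=6)
Machine loads: [25, 17, 9, 6]
Makespan = max = 25 time units


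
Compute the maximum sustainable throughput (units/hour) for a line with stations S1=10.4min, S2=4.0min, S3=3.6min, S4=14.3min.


Bottleneck = longest station time
Station times: [10.4, 4.0, 3.6, 14.3]
Max = 14.3 min
Rate = 60 / 14.3
= 4.20 units/hour (bottleneck: 14.3min)


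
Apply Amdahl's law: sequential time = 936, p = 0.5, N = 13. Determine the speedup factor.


Amdahl's law: T_p = T × ((1-p) + p/N)
= 936 × ((1-0.5) + 0.5/13)
= 936 × (0.50 + 0.0385)
= 936 × 0.5385
= 504.00
Speedup = 936/504.00
= 1.86×


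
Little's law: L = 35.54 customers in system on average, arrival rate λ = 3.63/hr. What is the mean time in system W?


Little's law: L = λW → W = L / λ
= 35.54 / 3.63
= 9.79 hours


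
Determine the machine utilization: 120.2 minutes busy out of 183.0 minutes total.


Utilization = busy / total × 100
= 120.2 / 183.0 × 100
= 65.7%


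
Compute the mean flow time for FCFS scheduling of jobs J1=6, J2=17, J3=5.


Completion times:
  J1: completes at 6
  J2: completes at 23
  J3: completes at 28
Sum = 57
Average = 57/3
= 19.00


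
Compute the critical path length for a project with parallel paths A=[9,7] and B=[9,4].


Path A: 9 + 7 = 16
Path B: 9 + 4 = 13
Critical path = longest = max(16, 13)
= 16 (Path A)


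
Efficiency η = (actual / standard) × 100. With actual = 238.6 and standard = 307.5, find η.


Efficiency = (actual / standard) × 100
= (238.6 / 307.5) × 100
= 77.6%


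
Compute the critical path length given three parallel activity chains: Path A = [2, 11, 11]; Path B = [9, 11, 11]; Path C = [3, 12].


Path A: 2 + 11 + 11 = 24
Path B: 9 + 11 + 11 = 31
Path C: 3 + 12 = 15
Critical path = longest = max(24, 31, 15)
= 31 (Path B)


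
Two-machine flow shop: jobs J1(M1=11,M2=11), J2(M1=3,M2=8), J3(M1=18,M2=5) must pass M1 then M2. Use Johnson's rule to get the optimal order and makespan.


Johnson's rule:
Group 1 (M1≤M2, sort by M1): ['J2', 'J1']
Group 2 (M1>M2, sort desc M2): ['J3']
Sequence: J2 → J1 → J3
Makespan calculation:
  J2: M1 done=3, M2 done=11
  J1: M1 done=14, M2 done=25
  J3: M1 done=32, M2 done=37
= Sequence: J2 → J1 → J3, Makespan: 37


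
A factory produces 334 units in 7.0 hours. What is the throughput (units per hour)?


Throughput = units / time
= 334 / 7.0
= 47.7 units/hour


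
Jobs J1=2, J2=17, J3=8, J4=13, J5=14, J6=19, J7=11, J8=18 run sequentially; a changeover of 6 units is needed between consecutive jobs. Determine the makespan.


Makespan = Σ processing + (n-1) × setup
= (2 + 17 + 8 + 13 + 14 + 19 + 11 + 18) + (8-1)×6
= 102 + 42
= 144 time units


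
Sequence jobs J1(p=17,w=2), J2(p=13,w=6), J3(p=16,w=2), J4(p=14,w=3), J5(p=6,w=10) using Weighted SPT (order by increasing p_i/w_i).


WSPT (Smith's rule): sort by p/w ascending
  J5: p/w = 6/10 = 0.600
  J2: p/w = 13/6 = 2.167
  J4: p/w = 14/3 = 4.667
  J3: p/w = 16/2 = 8.000
  J1: p/w = 17/2 = 8.500
Order: J5 → J2 → J4 → J3 → J1


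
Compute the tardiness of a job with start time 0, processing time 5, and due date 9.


Completion = start + processing = 0 + 5 = 5
Tardiness = max(0, C - d) = max(0, 5 - 9)
= max(0, -4)
= 0


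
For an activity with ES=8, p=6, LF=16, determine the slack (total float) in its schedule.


EF = ES + duration = 8 + 6 = 14
LS = LF - duration = 16 - 6 = 10
Total Float = LF - EF = 16 - 14
(or LS - ES = 10 - 8)
= 2


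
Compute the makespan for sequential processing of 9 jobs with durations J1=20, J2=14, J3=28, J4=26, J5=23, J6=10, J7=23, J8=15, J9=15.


Sequential makespan: sum all processing times
= 20 + 14 + 28 + 26 + 23 + 10 + 23 + 15 + 15
= 174 time units


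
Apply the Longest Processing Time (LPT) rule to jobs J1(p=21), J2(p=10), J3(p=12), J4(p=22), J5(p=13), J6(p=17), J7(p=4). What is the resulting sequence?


LPT: sort by longest processing time first
  J4: p=22
  J1: p=21
  J6: p=17
  J5: p=13
  J3: p=12
  J2: p=10
  J7: p=4
Order: J4 → J1 → J6 → J5 → J3 → J2 → J7


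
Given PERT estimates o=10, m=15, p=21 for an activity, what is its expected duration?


te = (o + 4m + p) / 6
= (10 + 4×15 + 21) / 6
= (10 + 60 + 21) / 6
= 91 / 6
= 15.17


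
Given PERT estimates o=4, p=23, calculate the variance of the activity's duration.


σ² = ((p - o) / 6)² = (p - o)² / 36
= (23 - 4)² / 36
= 19² / 36
= 361 / 36
= 10.0278


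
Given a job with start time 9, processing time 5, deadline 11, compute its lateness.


Completion = 9 + 5 = 14
Lateness = C - d = 14 - 11
= 3


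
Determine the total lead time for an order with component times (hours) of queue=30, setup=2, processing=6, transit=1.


Lead time = queue + setup + processing + transit
= 30 + 2 + 6 + 1
= 39 hours


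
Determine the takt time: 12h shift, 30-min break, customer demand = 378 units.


Available = 12×60 - 30 = 690 min
Takt time = 690 / 378
= 1.83 min/unit


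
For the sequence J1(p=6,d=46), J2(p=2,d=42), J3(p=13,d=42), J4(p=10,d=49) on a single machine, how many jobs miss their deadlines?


Completion vs due date:
  J1: C=6, d=46 → on time
  J2: C=8, d=42 → on time
  J3: C=21, d=42 → on time
  J4: C=31, d=49 → on time
Tardy jobs: none
Count = 0


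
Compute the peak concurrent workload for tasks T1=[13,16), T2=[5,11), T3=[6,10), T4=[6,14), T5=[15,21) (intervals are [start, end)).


Check each time point for overlaps:
  t=6: 3 tasks active (T2, T3, T4)
Max concurrent = 3


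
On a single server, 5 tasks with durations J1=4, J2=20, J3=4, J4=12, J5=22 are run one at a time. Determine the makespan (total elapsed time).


Sequential makespan: sum all processing times
= 4 + 20 + 4 + 12 + 22
= 62 time units


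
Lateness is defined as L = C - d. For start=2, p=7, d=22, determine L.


Completion = 2 + 7 = 9
Lateness = C - d = 9 - 22
= -13


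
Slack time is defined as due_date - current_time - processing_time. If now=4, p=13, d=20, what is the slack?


Slack = due - current_time - processing
= 20 - 4 - 13
= 3


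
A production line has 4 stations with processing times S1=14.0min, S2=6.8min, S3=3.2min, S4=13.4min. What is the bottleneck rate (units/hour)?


Bottleneck = longest station time
Station times: [14.0, 6.8, 3.2, 13.4]
Max = 14.0 min
Rate = 60 / 14.0
= 4.29 units/hour (bottleneck: 14.0min)


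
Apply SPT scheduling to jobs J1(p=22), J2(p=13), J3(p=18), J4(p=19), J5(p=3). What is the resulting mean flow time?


SPT order: J5 → J2 → J3 → J4 → J1
Completion times:
  J5: C=3
  J2: C=16
  J3: C=34
  J4: C=53
  J1: C=75
Sum = 181, n = 5
Mean flow = 181/5
= 36.20


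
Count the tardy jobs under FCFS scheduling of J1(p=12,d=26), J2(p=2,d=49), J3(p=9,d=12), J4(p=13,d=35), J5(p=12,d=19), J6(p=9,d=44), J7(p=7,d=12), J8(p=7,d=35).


Completion vs due date:
  J1: C=12, d=26 → on time
  J2: C=14, d=49 → on time
  J3: C=23, d=12 → TARDY
  J4: C=36, d=35 → TARDY
  J5: C=48, d=19 → TARDY
  J6: C=57, d=44 → TARDY
  J7: C=64, d=12 → TARDY
  J8: C=71, d=35 → TARDY
Tardy jobs: J3, J4, J5, J6, J7, J8
Count = 6


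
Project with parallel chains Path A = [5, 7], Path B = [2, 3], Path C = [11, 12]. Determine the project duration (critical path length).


Path A: 5 + 7 = 12
Path B: 2 + 3 = 5
Path C: 11 + 12 = 23
Critical path = longest = max(12, 5, 23)
= 23 (Path C)


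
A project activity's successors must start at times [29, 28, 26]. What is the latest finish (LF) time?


LF = min of all successor start times
Successors start at: [29, 28, 26]
LF = min(29, 28, 26)
= 26


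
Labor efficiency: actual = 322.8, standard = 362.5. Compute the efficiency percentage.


Efficiency = (actual / standard) × 100
= (322.8 / 362.5) × 100
= 89.0%


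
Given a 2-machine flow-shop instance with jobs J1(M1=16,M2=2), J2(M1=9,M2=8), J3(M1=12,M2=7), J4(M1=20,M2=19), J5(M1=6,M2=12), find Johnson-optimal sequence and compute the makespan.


Johnson's rule:
Group 1 (M1≤M2, sort by M1): ['J5']
Group 2 (M1>M2, sort desc M2): ['J4', 'J2', 'J3', 'J1']
Sequence: J5 → J4 → J2 → J3 → J1
Makespan calculation:
  J5: M1 done=6, M2 done=18
  J4: M1 done=26, M2 done=45
  J2: M1 done=35, M2 done=53
  J3: M1 done=47, M2 done=60
  J1: M1 done=63, M2 done=65
= Sequence: J5 → J4 → J2 → J3 → J1, Makespan: 65


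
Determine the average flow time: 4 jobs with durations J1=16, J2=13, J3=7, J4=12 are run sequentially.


Completion times:
  J1: completes at 16
  J2: completes at 29
  J3: completes at 36
  J4: completes at 48
Sum = 129
Average = 129/4
= 32.25


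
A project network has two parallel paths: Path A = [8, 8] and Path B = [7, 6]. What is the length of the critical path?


Path A: 8 + 8 = 16
Path B: 7 + 6 = 13
Critical path = longest = max(16, 13)
= 16 (Path A)


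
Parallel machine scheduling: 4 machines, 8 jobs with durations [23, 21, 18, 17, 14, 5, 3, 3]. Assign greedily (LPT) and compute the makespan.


Jobs (LPT sorted): [23, 21, 18, 17, 14, 5, 3, 3]
Machines: 4
  J=23 → Machine 1 (load: 0+23=23)
  J=21 → Machine 2 (load: 0+21=21)
  J=18 → Machine 3 (load: 0+18=18)
  J=17 → Machine 4 (load: 0+17=17)
  J=14 → Machine 4 (load: 17+14=31)
  J=5 → Machine 3 (load: 18+5=23)
  J=3 → Machine 2 (load: 21+3=24)
  J=3 → Machine 1 (load: 23+3=26)
Machine loads: [26, 24, 23, 31]
Makespan = max = 31 time units


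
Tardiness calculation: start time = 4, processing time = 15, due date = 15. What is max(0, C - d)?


Completion = start + processing = 4 + 15 = 19
Tardiness = max(0, C - d) = max(0, 19 - 15)
= max(0, 4)
= 4


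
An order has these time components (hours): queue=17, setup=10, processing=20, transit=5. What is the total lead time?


Lead time = queue + setup + processing + transit
= 17 + 10 + 20 + 5
= 52 hours


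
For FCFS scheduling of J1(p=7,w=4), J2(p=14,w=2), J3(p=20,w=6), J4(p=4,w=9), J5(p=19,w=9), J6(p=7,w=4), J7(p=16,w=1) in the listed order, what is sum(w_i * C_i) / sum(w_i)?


Completion times:
  J1: C=7, w×C=4×7=28
  J2: C=21, w×C=2×21=42
  J3: C=41, w×C=6×41=246
  J4: C=45, w×C=9×45=405
  J5: C=64, w×C=9×64=576
  J6: C=71, w×C=4×71=284
  J7: C=87, w×C=1×87=87
Sum w×C = 1668
Sum w = 35
Weighted avg = 1668/35
= 47.66


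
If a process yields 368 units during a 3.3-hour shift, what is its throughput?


Throughput = units / time
= 368 / 3.3
= 111.5 units/hour


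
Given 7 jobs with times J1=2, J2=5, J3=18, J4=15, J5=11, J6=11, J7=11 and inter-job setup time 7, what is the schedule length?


Makespan = Σ processing + (n-1) × setup
= (2 + 5 + 18 + 15 + 11 + 11 + 11) + (7-1)×7
= 73 + 42
= 115 time units


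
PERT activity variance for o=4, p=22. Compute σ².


σ² = ((p - o) / 6)² = (p - o)² / 36
= (22 - 4)² / 36
= 18² / 36
= 324 / 36
= 9.0000


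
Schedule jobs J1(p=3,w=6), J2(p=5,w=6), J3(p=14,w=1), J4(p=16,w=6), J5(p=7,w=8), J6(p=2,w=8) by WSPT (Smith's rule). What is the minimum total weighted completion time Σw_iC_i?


WSPT order (by p/w): J6 → J1 → J2 → J5 → J4 → J3
  J6: C=2, w·C=8×2=16
  J1: C=5, w·C=6×5=30
  J2: C=10, w·C=6×10=60
  J5: C=17, w·C=8×17=136
  J4: C=33, w·C=6×33=198
  J3: C=47, w·C=1×47=47
Σ w·C = 487
= 487


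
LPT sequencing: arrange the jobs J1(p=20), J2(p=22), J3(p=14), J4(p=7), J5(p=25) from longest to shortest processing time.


LPT: sort by longest processing time first
  J5: p=25
  J2: p=22
  J1: p=20
  J3: p=14
  J4: p=7
Order: J5 → J2 → J1 → J3 → J4


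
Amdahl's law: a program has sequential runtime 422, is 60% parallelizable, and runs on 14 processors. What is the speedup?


Amdahl's law: T_p = T × ((1-p) + p/N)
= 422 × ((1-0.6) + 0.6/14)
= 422 × (0.40 + 0.0429)
= 422 × 0.4429
= 186.89
Speedup = 422/186.89
= 2.26×


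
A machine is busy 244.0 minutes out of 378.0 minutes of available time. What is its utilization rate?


Utilization = busy / total × 100
= 244.0 / 378.0 × 100
= 64.6%


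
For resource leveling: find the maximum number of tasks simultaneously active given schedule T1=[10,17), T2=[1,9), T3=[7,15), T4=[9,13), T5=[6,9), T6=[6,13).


Check each time point for overlaps:
  t=7: 4 tasks active (T2, T3, T5, T6)
Max concurrent = 4


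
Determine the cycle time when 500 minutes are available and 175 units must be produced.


Cycle time = available time / demand
= 500 / 175
= 2.86 min/unit


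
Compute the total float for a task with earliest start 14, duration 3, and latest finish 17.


EF = ES + duration = 14 + 3 = 17
LS = LF - duration = 17 - 3 = 14
Total Float = LF - EF = 17 - 17
(or LS - ES = 14 - 14)
= 0


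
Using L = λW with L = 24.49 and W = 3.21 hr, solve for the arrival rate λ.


Little's law: L = λW → λ = L / W
= 24.49 / 3.21
= 7.63 per hour


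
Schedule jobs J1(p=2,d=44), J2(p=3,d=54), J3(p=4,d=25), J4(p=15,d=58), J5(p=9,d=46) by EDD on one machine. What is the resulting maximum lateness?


EDD order: J3 → J1 → J5 → J2 → J4
Completion and lateness:
  J3: C=4, d=25, L=4-25=-21
  J1: C=6, d=44, L=6-44=-38
  J5: C=15, d=46, L=15-46=-31
  J2: C=18, d=54, L=18-54=-36
  J4: C=33, d=58, L=33-58=-25
Lmax = max(-21, -38, -31, -36, -25)
= -21


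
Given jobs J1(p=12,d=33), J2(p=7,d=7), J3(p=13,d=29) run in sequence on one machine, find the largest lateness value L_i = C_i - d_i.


Lateness per job (L = C - d):
  J1: C=12, d=33, L=-21
  J2: C=19, d=7, L=12
  J3: C=32, d=29, L=3
Lmax = max(-21, 12, 3)
= 12


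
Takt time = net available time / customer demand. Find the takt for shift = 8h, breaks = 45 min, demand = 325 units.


Available = 8×60 - 45 = 435 min
Takt time = 435 / 325
= 1.34 min/unit


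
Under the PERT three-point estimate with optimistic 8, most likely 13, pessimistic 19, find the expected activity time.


te = (o + 4m + p) / 6
= (8 + 4×13 + 19) / 6
= (8 + 52 + 19) / 6
= 79 / 6
= 13.17


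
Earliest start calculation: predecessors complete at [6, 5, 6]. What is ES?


ES = max of all predecessor completion times
Predecessors: [6, 5, 6]
ES = max(6, 5, 6)
= 6


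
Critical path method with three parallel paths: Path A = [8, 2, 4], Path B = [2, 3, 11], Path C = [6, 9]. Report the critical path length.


Path A: 8 + 2 + 4 = 14
Path B: 2 + 3 + 11 = 16
Path C: 6 + 9 = 15
Critical path = longest = max(14, 16, 15)
= 16 (Path B)


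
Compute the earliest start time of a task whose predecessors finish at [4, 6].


ES = max of all predecessor completion times
Predecessors: [4, 6]
ES = max(4, 6)
= 6


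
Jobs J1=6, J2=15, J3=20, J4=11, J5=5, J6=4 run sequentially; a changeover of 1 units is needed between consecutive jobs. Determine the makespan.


Makespan = Σ processing + (n-1) × setup
= (6 + 15 + 20 + 11 + 5 + 4) + (6-1)×1
= 61 + 5
= 66 time units


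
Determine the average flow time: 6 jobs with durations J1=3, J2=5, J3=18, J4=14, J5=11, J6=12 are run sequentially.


Completion times:
  J1: completes at 3
  J2: completes at 8
  J3: completes at 26
  J4: completes at 40
  J5: completes at 51
  J6: completes at 63
Sum = 191
Average = 191/6
= 31.83


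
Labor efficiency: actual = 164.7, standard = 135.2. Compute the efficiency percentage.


Efficiency = (actual / standard) × 100
= (164.7 / 135.2) × 100
= 121.8%


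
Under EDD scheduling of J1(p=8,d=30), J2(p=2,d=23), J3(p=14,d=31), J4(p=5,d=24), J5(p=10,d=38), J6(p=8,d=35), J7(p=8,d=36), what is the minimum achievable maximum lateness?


EDD order: J2 → J4 → J1 → J3 → J6 → J7 → J5
Completion and lateness:
  J2: C=2, d=23, L=2-23=-21
  J4: C=7, d=24, L=7-24=-17
  J1: C=15, d=30, L=15-30=-15
  J3: C=29, d=31, L=29-31=-2
  J6: C=37, d=35, L=37-35=2
  J7: C=45, d=36, L=45-36=9
  J5: C=55, d=38, L=55-38=17
Lmax = max(-21, -17, -15, -2, 2, 9, 17)
= 17


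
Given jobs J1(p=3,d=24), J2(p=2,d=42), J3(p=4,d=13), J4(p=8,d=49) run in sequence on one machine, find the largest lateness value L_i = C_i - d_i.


Lateness per job (L = C - d):
  J1: C=3, d=24, L=-21
  J2: C=5, d=42, L=-37
  J3: C=9, d=13, L=-4
  J4: C=17, d=49, L=-32
Lmax = max(-21, -37, -4, -32)
= -4


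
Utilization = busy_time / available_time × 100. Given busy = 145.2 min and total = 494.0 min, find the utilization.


Utilization = busy / total × 100
= 145.2 / 494.0 × 100
= 29.4%


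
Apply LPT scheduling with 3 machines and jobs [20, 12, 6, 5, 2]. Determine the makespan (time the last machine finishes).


Jobs (LPT sorted): [20, 12, 6, 5, 2]
Machines: 3
  J=20 → Machine 1 (load: 0+20=20)
  J=12 → Machine 2 (load: 0+12=12)
  J=6 → Machine 3 (load: 0+6=6)
  J=5 → Machine 3 (load: 6+5=11)
  J=2 → Machine 3 (load: 11+2=13)
Machine loads: [20, 12, 13]
Makespan = max = 20 time units


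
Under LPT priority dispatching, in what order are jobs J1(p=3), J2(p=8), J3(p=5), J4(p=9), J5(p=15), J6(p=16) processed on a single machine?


LPT: sort by longest processing time first
  J6: p=16
  J5: p=15
  J4: p=9
  J2: p=8
  J3: p=5
  J1: p=3
Order: J6 → J5 → J4 → J2 → J3 → J1


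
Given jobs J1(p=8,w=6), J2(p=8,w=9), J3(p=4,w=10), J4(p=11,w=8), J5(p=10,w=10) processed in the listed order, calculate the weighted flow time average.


Completion times:
  J1: C=8, w×C=6×8=48
  J2: C=16, w×C=9×16=144
  J3: C=20, w×C=10×20=200
  J4: C=31, w×C=8×31=248
  J5: C=41, w×C=10×41=410
Sum w×C = 1050
Sum w = 43
Weighted avg = 1050/43
= 24.42


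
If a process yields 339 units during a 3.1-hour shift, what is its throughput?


Throughput = units / time
= 339 / 3.1
= 109.4 units/hour


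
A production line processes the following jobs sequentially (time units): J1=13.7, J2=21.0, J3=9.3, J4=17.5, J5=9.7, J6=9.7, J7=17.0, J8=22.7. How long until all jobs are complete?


Sequential makespan: sum all processing times
= 13.7 + 21.0 + 9.3 + 17.5 + 9.7 + 9.7 + 17.0 + 22.7
= 120.6 time units


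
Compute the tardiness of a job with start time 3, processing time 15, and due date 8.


Completion = start + processing = 3 + 15 = 18
Tardiness = max(0, C - d) = max(0, 18 - 8)
= max(0, 10)
= 10


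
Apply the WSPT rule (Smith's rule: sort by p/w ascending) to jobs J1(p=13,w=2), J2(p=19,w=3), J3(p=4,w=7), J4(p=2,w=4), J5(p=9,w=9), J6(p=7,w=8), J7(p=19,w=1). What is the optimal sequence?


WSPT (Smith's rule): sort by p/w ascending
  J4: p/w = 2/4 = 0.500
  J3: p/w = 4/7 = 0.571
  J6: p/w = 7/8 = 0.875
  J5: p/w = 9/9 = 1.000
  J2: p/w = 19/3 = 6.333
  J1: p/w = 13/2 = 6.500
  J7: p/w = 19/1 = 19.000
Order: J4 → J3 → J6 → J5 → J2 → J1 → J7


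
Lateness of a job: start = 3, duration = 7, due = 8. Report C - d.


Completion = 3 + 7 = 10
Lateness = C - d = 10 - 8
= 2


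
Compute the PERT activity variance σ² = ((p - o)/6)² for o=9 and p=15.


σ² = ((p - o) / 6)² = (p - o)² / 36
= (15 - 9)² / 36
= 6² / 36
= 36 / 36
= 1.0000


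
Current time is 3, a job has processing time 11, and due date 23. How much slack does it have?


Slack = due - current_time - processing
= 23 - 3 - 11
= 9


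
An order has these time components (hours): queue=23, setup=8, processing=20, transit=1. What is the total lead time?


Lead time = queue + setup + processing + transit
= 23 + 8 + 20 + 1
= 52 hours


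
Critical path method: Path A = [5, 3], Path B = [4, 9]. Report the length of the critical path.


Path A: 5 + 3 = 8
Path B: 4 + 9 = 13
Critical path = longest = max(8, 13)
= 13 (Path B)


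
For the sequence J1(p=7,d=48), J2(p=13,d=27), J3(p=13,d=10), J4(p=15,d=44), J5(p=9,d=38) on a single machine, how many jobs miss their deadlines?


Completion vs due date:
  J1: C=7, d=48 → on time
  J2: C=20, d=27 → on time
  J3: C=33, d=10 → TARDY
  J4: C=48, d=44 → TARDY
  J5: C=57, d=38 → TARDY
Tardy jobs: J3, J4, J5
Count = 3


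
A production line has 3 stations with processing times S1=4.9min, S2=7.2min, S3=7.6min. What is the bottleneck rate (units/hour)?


Bottleneck = longest station time
Station times: [4.9, 7.2, 7.6]
Max = 7.6 min
Rate = 60 / 7.6
= 7.89 units/hour (bottleneck: 7.6min)


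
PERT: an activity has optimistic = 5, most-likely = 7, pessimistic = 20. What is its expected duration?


te = (o + 4m + p) / 6
= (5 + 4×7 + 20) / 6
= (5 + 28 + 20) / 6
= 53 / 6
= 8.83


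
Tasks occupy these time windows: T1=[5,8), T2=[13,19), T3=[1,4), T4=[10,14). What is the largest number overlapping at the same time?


Check each time point for overlaps:
  t=13: 2 tasks active (T2, T4)
Max concurrent = 2


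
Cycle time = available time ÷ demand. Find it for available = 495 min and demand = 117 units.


Cycle time = available time / demand
= 495 / 117
= 4.23 min/unit


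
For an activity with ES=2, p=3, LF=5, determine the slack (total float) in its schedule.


EF = ES + duration = 2 + 3 = 5
LS = LF - duration = 5 - 3 = 2
Total Float = LF - EF = 5 - 5
(or LS - ES = 2 - 2)
= 0


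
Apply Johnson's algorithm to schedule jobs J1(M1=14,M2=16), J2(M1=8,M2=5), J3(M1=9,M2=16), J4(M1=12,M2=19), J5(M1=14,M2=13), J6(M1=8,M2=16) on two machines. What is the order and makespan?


Johnson's rule:
Group 1 (M1≤M2, sort by M1): ['J6', 'J3', 'J4', 'J1']
Group 2 (M1>M2, sort desc M2): ['J5', 'J2']
Sequence: J6 → J3 → J4 → J1 → J5 → J2
Makespan calculation:
  J6: M1 done=8, M2 done=24
  J3: M1 done=17, M2 done=40
  J4: M1 done=29, M2 done=59
  J1: M1 done=43, M2 done=75
  J5: M1 done=57, M2 done=88
  J2: M1 done=65, M2 done=93
= Sequence: J6 → J3 → J4 → J1 → J5 → J2, Makespan: 93


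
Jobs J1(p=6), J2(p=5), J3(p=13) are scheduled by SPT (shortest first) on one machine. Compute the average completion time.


SPT order: J2 → J1 → J3
Completion times:
  J2: C=5
  J1: C=11
  J3: C=24
Sum = 40, n = 3
Mean flow = 40/3
= 13.33


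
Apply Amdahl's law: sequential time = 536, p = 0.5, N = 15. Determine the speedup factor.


Amdahl's law: T_p = T × ((1-p) + p/N)
= 536 × ((1-0.5) + 0.5/15)
= 536 × (0.50 + 0.0333)
= 536 × 0.5333
= 285.87
Speedup = 536/285.87
= 1.88×


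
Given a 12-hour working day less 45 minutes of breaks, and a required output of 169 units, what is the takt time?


Available = 12×60 - 45 = 675 min
Takt time = 675 / 169
= 3.99 min/unit


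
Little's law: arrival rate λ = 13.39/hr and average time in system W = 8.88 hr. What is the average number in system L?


Little's law: L = λ × W
= 13.39 × 8.88
= 118.90


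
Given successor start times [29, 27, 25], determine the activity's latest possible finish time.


LF = min of all successor start times
Successors start at: [29, 27, 25]
LF = min(29, 27, 25)
= 25


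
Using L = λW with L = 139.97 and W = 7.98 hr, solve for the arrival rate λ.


Little's law: L = λW → λ = L / W
= 139.97 / 7.98
= 17.54 per hour


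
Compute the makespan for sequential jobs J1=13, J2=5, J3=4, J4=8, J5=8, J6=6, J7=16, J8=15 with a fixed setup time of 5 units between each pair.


Makespan = Σ processing + (n-1) × setup
= (13 + 5 + 4 + 8 + 8 + 6 + 16 + 15) + (8-1)×5
= 75 + 35
= 110 time units


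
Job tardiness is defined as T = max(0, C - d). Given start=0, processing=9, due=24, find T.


Completion = start + processing = 0 + 9 = 9
Tardiness = max(0, C - d) = max(0, 9 - 24)
= max(0, -15)
= 0


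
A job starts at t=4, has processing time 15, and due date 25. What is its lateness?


Completion = 4 + 15 = 19
Lateness = C - d = 19 - 25
= -6


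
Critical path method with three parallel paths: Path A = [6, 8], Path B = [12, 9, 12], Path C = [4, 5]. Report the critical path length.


Path A: 6 + 8 = 14
Path B: 12 + 9 + 12 = 33
Path C: 4 + 5 = 9
Critical path = longest = max(14, 33, 9)
= 33 (Path B)
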